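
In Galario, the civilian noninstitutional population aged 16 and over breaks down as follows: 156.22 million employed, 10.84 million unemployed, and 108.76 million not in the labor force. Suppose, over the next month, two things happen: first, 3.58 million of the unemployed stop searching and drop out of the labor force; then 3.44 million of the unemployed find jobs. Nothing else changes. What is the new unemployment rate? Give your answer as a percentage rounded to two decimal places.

New unemployment rate ≈ 2.34%.

Initially, labor force = 156.22 + 10.84 = 167.06 million, so u = 10.84/167.06 = 6.49%.
After the first change, unemployed and labor force both fall by 3.58 → E = 156.22, U = 7.26, labor force = 163.48 million.
After the second change, unemployed falls and employed rises by 3.44; labor force unchanged → E = 159.66, U = 3.82, labor force = 163.48 million.
New unemployment rate = 3.82 / 163.48 = 2.34%.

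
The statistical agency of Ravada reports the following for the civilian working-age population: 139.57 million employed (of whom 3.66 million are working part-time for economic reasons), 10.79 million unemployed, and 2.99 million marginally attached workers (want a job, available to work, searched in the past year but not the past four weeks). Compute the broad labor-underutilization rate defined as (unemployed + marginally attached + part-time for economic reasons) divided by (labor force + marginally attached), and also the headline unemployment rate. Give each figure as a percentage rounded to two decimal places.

Labor force = 139.57 + 10.79 = 150.36 million.
Numerator = 10.79 + 2.99 + 3.66 = 17.44 million.
Denominator = 150.36 + 2.99 = 153.35 million.
Broad rate = 17.44 / 153.35 = 11.37%.
Headline unemployment rate = 10.79 / 150.36 = 7.18%.

Broad underutilization rate ≈ 11.37%; headline unemployment rate ≈ 7.18%.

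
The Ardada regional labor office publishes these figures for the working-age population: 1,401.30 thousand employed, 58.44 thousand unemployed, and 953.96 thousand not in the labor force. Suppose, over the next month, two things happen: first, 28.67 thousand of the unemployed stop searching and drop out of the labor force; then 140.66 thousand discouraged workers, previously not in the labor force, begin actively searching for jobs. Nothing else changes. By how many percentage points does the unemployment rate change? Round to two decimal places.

The unemployment rate changes by +6.84 percentage points.

Initially, labor force = 1,401.30 + 58.44 = 1,459.74 thousand, so u = 58.44/1,459.74 = 4.00%.
After the first change, unemployed and labor force both fall by 28.67 → E = 1,401.30, U = 29.77, labor force = 1,431.07 thousand.
After the second change, unemployed and labor force both rise by 140.66 → E = 1,401.30, U = 170.43, labor force = 1,571.73 thousand.
New unemployment rate = 170.43 / 1,571.73 = 10.84%.
Change = 10.84% − 4.00% = +6.84 percentage points.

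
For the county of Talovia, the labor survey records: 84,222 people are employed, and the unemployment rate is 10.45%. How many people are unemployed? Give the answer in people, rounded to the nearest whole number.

About 9,828 are unemployed.

Let U be the number unemployed. The labor force is E + U, and U/(E+U) = 0.1045.
So U = 0.1045 × 84,222 / (1 − 0.1045) = 8801.20 / 0.8955 ≈ 9,828.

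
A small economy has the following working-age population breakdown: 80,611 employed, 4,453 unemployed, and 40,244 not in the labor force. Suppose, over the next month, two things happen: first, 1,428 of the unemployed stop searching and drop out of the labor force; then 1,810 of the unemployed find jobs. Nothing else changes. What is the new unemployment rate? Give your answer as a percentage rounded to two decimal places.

New unemployment rate ≈ 1.45%.

Initially, labor force = 80,611 + 4,453 = 85,064, so u = 4,453/85,064 = 5.23%.
After the first change, unemployed and labor force both fall by 1,428 → E = 80,611, U = 3,025, labor force = 83,636.
After the second change, unemployed falls and employed rises by 1,810; labor force unchanged → E = 82,421, U = 1,215, labor force = 83,636.
New unemployment rate = 1,215 / 83,636 = 1.45%.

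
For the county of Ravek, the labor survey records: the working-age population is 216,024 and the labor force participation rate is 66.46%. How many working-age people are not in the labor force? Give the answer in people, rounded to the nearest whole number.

Share not in the labor force = 1 − 0.6646 = 0.3354.
Not in labor force = 0.3354 × 216,024 ≈ 72,454.

About 72,454 are not in the labor force.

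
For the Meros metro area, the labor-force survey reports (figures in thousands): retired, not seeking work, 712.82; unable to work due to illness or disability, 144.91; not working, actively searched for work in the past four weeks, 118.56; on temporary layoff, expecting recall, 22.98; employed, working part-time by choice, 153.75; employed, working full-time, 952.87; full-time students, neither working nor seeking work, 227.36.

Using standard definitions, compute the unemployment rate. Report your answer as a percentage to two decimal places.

Unemployment rate ≈ 11.34%.

Employed = 153.75 + 952.87 = 1,106.62 thousand.
Unemployed = 118.56 + 22.98 = 141.54 thousand (jobless and actively searching, or on temporary layoff).
Labor force = 1,106.62 + 141.54 = 1,248.16 thousand.
Unemployment rate = 141.54 / 1,248.16 = 11.34%.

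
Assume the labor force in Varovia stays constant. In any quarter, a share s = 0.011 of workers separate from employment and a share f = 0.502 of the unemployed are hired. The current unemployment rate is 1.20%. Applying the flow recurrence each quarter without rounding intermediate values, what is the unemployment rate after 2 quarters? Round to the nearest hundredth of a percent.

With a fixed labor force, u_{t+1} = u_t + s·(1−u_t) − f·u_t = u_t·(1−s−f) + s.
Here 1−s−f = 0.487 and s = 0.011.
u_1 = 0.012000 × 0.487 + 0.011 = 0.016844.
u_2 = 0.016844 × 0.487 + 0.011 = 0.019203.

Unemployment rate after two quarters ≈ 1.92%.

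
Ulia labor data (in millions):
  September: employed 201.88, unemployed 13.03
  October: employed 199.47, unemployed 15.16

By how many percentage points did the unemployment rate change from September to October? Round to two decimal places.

The unemployment rate changed by +1.00 percentage points.

September: labor force = 201.88 + 13.03 = 214.91; u = 13.03/214.91 = 6.06%.
October: labor force = 199.47 + 15.16 = 214.63; u = 15.16/214.63 = 7.06%.
Change = 7.06% − 6.06% = +1.00 pp.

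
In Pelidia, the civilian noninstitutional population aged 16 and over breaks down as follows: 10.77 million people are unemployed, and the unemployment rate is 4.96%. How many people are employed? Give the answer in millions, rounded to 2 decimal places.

Labor force = U / u = 10.77 / 0.0496 ≈ 217.14 million.
Employed = labor force − unemployed = 217.14 − 10.77 = 206.37 million.

About 206.37 million are employed.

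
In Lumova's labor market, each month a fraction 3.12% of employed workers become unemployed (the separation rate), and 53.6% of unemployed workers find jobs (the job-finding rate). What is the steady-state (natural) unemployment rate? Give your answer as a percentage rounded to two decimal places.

Steady-state unemployment rate ≈ 5.50%.

At steady state the flows balance: s·E = f·U, so U/(E+U) = s/(s+f).
u* = 3.12 / (3.12 + 53.6) = 3.12 / 56.72 = 5.50%.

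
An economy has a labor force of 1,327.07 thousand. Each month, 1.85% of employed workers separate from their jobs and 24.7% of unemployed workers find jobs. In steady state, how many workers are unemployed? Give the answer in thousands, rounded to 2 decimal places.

Steady-state unemployment rate u* = s/(s+f) = 1.85/(1.85+24.7) = 0.069680.
Unemployed = u* × labor force = 0.069680 × 1,327.07 ≈ 92.47 thousand.

About 92.47 thousand are unemployed in steady state.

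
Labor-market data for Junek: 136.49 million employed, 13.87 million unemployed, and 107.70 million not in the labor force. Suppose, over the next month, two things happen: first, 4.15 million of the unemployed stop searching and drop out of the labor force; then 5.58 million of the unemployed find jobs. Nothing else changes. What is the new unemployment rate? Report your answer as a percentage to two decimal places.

New unemployment rate ≈ 2.83%.

Initially, labor force = 136.49 + 13.87 = 150.36 million, so u = 13.87/150.36 = 9.22%.
After the first change, unemployed and labor force both fall by 4.15 → E = 136.49, U = 9.72, labor force = 146.21 million.
After the second change, unemployed falls and employed rises by 5.58; labor force unchanged → E = 142.07, U = 4.14, labor force = 146.21 million.
New unemployment rate = 4.14 / 146.21 = 2.83%.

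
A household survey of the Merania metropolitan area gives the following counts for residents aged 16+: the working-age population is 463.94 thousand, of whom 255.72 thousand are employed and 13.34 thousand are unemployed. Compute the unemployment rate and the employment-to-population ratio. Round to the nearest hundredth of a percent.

Labor force = employed + unemployed = 255.72 + 13.34 = 269.06 thousand.
Unemployment rate = 13.34 / 269.06 = 4.96%.
Employment-population ratio = 255.72 / 463.94 = 55.12%.

Unemployment rate ≈ 4.96%; employment-population ratio ≈ 55.12%.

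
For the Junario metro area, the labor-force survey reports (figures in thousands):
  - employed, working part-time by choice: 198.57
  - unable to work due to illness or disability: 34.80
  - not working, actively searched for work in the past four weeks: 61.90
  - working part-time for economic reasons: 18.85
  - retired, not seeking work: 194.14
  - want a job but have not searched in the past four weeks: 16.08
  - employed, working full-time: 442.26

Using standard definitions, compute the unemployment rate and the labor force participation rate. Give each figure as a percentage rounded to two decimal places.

Employed = 198.57 + 18.85 + 442.26 = 659.68 thousand (anyone who worked, including part-time for economic reasons, counts as employed).
Unemployed = 61.90 thousand.
Labor force = 659.68 + 61.90 = 721.58 thousand.
Not in labor force = 34.80 + 194.14 + 16.08 = 245.02 thousand (those not working and not actively searching are outside the labor force — including those who want a job but have given up searching).
Civilian working-age population = 721.58 + 245.02 = 966.60 thousand.
Unemployment rate = 61.90 / 721.58 = 8.58%.
Labor force participation rate = 721.58 / 966.60 = 74.65%.

Unemployment rate ≈ 8.58%; labor force participation rate ≈ 74.65%.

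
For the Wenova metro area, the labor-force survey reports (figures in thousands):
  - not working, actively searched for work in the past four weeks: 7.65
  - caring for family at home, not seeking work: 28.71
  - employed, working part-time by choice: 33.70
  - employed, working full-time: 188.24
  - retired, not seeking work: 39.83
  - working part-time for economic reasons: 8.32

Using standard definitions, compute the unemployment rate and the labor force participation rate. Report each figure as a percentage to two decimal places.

Unemployment rate ≈ 3.22%; labor force participation rate ≈ 77.63%.

Employed = 33.70 + 188.24 + 8.32 = 230.26 thousand (anyone who worked, including part-time for economic reasons, counts as employed).
Unemployed = 7.65 thousand.
Labor force = 230.26 + 7.65 = 237.91 thousand.
Not in labor force = 28.71 + 39.83 = 68.54 thousand (those not working and not actively searching are outside the labor force).
Civilian working-age population = 237.91 + 68.54 = 306.45 thousand.
Unemployment rate = 7.65 / 237.91 = 3.22%.
Labor force participation rate = 237.91 / 306.45 = 77.63%.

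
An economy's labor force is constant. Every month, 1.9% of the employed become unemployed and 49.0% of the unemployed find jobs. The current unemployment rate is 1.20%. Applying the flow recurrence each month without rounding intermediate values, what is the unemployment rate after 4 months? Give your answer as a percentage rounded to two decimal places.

With a fixed labor force, u_{t+1} = u_t + s·(1−u_t) − f·u_t = u_t·(1−s−f) + s.
Here 1−s−f = 0.491 and s = 0.019.
u_1 = 0.012000 × 0.491 + 0.019 = 0.024892.
u_2 = 0.024892 × 0.491 + 0.019 = 0.031222.
u_3 = 0.031222 × 0.491 + 0.019 = 0.034330.
u_4 = 0.034330 × 0.491 + 0.019 = 0.035856.

Unemployment rate after four months ≈ 3.59%.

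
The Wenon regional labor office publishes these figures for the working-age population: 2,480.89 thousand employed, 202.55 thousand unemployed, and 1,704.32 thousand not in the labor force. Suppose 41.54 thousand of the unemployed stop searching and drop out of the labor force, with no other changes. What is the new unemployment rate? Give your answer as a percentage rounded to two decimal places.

New unemployment rate ≈ 6.09%.

Initially, labor force = 2,480.89 + 202.55 = 2,683.44 thousand, so u = 202.55/2,683.44 = 7.55%.
After the change, unemployed and labor force both fall by 41.54 → E = 2,480.89, U = 161.01, labor force = 2,641.90 thousand.
New unemployment rate = 161.01 / 2,641.90 = 6.09%.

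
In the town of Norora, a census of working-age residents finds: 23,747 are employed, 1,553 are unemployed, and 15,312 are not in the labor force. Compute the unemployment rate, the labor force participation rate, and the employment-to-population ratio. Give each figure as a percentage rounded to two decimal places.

Labor force = employed + unemployed = 23,747 + 1,553 = 25,300.
Working-age population = 25,300 + 15,312 = 40,612.
Unemployment rate = 1,553 / 25,300 = 6.14%.
Labor force participation rate = 25,300 / 40,612 = 62.30%.
Employment-population ratio = 23,747 / 40,612 = 58.47%.

Unemployment rate ≈ 6.14%; labor force participation rate ≈ 62.30%; employment-population ratio ≈ 58.47%.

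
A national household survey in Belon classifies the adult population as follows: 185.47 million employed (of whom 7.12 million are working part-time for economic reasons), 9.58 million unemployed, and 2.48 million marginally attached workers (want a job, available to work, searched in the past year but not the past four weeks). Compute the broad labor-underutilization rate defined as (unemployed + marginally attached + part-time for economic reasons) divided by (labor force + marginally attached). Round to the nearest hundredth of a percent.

Broad underutilization rate ≈ 9.71%.

Labor force = 185.47 + 9.58 = 195.05 million.
Numerator = 9.58 + 2.48 + 7.12 = 19.18 million.
Denominator = 195.05 + 2.48 = 197.53 million.
Broad rate = 19.18 / 197.53 = 9.71%.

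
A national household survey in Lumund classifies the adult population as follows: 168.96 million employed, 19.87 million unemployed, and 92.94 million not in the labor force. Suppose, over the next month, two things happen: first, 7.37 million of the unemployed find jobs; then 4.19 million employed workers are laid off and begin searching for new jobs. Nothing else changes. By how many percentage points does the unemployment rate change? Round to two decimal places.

Initially, labor force = 168.96 + 19.87 = 188.83 million, so u = 19.87/188.83 = 10.52%.
After the first change, unemployed falls and employed rises by 7.37; labor force unchanged → E = 176.33, U = 12.50, labor force = 188.83 million.
After the second change, employed falls and unemployed rises by 4.19; labor force unchanged → E = 172.14, U = 16.69, labor force = 188.83 million.
New unemployment rate = 16.69 / 188.83 = 8.84%.
Change = 8.84% − 10.52% = −1.68 percentage points.

The unemployment rate changes by −1.68 percentage points.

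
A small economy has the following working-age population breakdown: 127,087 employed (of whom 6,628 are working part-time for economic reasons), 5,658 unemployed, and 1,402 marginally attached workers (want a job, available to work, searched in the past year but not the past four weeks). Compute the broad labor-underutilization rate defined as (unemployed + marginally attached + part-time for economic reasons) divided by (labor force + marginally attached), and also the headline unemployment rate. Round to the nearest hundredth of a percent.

Broad underutilization rate ≈ 10.20%; headline unemployment rate ≈ 4.26%.

Labor force = 127,087 + 5,658 = 132,745.
Numerator = 5,658 + 1,402 + 6,628 = 13,688.
Denominator = 132,745 + 1,402 = 134,147.
Broad rate = 13,688 / 134,147 = 10.20%.
Headline unemployment rate = 5,658 / 132,745 = 4.26%.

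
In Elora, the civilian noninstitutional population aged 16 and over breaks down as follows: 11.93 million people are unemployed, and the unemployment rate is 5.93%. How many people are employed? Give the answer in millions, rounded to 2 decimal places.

Labor force = U / u = 11.93 / 0.0593 ≈ 201.18 million.
Employed = labor force − unemployed = 201.18 − 11.93 = 189.25 million.

About 189.25 million are employed.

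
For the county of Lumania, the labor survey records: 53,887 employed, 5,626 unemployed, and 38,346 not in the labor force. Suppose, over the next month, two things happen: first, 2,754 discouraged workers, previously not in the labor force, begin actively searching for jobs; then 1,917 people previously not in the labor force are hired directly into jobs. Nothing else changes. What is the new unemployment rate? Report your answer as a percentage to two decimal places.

Initially, labor force = 53,887 + 5,626 = 59,513, so u = 5,626/59,513 = 9.45%.
After the first change, unemployed and labor force both rise by 2,754 → E = 53,887, U = 8,380, labor force = 62,267.
After the second change, employed and labor force both rise by 1,917; unemployed unchanged → E = 55,804, U = 8,380, labor force = 64,184.
New unemployment rate = 8,380 / 64,184 = 13.06%.

New unemployment rate ≈ 13.06%.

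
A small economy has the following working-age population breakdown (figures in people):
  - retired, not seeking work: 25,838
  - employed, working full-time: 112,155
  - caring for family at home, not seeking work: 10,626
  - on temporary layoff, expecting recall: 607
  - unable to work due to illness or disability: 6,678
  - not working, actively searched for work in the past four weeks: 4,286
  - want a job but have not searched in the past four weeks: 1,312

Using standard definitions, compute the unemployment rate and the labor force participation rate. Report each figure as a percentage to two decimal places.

Employed = 112,155.
Unemployed = 607 + 4,286 = 4,893 (jobless and actively searching, or on temporary layoff).
Labor force = 112,155 + 4,893 = 117,048.
Not in labor force = 25,838 + 10,626 + 6,678 + 1,312 = 44,454 (those not working and not actively searching are outside the labor force — including those who want a job but have given up searching).
Civilian working-age population = 117,048 + 44,454 = 161,502.
Unemployment rate = 4,893 / 117,048 = 4.18%.
Labor force participation rate = 117,048 / 161,502 = 72.47%.

Unemployment rate ≈ 4.18%; labor force participation rate ≈ 72.47%.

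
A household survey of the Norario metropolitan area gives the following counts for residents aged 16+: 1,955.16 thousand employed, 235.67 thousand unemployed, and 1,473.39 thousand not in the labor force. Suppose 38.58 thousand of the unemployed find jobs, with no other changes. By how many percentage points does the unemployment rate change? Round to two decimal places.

The unemployment rate changes by −1.76 percentage points.

Initially, labor force = 1,955.16 + 235.67 = 2,190.83 thousand, so u = 235.67/2,190.83 = 10.76%.
After the change, unemployed falls and employed rises by 38.58; labor force unchanged → E = 1,993.74, U = 197.09, labor force = 2,190.83 thousand.
New unemployment rate = 197.09 / 2,190.83 = 9.00%.
Change = 9.00% − 10.76% = −1.76 percentage points.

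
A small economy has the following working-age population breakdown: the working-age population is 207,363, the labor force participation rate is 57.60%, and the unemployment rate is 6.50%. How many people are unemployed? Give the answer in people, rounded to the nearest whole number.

Labor force = 0.5760 × 207,363 = 119,441.
Unemployed = 0.0650 × 119,441 ≈ 7,764.

About 7,764 are unemployed.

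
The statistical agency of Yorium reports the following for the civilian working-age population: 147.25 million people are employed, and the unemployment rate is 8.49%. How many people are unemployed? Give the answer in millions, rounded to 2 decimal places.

About 13.66 million are unemployed.

Let U be the number unemployed. The labor force is E + U, and U/(E+U) = 0.0849.
So U = 0.0849 × 147.25 / (1 − 0.0849) = 12.5015 / 0.9151 ≈ 13.66 million.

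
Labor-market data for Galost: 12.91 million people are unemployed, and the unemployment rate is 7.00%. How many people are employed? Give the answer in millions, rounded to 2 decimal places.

About 171.52 million are employed.

Labor force = U / u = 12.91 / 0.0700 ≈ 184.43 million.
Employed = labor force − unemployed = 184.43 − 12.91 = 171.52 million.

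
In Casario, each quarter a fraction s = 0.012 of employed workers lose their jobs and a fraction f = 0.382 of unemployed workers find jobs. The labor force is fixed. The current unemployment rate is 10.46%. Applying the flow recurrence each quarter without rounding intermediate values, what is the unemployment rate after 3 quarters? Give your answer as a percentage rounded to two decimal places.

Unemployment rate after three quarters ≈ 4.70%.

With a fixed labor force, u_{t+1} = u_t + s·(1−u_t) − f·u_t = u_t·(1−s−f) + s.
Here 1−s−f = 0.606 and s = 0.012.
u_1 = 0.104600 × 0.606 + 0.012 = 0.075388.
u_2 = 0.075388 × 0.606 + 0.012 = 0.057685.
u_3 = 0.057685 × 0.606 + 0.012 = 0.046957.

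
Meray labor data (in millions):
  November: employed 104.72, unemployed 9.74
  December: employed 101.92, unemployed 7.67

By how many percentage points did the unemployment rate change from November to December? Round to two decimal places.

November: labor force = 104.72 + 9.74 = 114.46; u = 9.74/114.46 = 8.51%.
December: labor force = 101.92 + 7.67 = 109.59; u = 7.67/109.59 = 7.00%.
Change = 7.00% − 8.51% = −1.51 pp.

The unemployment rate changed by −1.51 percentage points.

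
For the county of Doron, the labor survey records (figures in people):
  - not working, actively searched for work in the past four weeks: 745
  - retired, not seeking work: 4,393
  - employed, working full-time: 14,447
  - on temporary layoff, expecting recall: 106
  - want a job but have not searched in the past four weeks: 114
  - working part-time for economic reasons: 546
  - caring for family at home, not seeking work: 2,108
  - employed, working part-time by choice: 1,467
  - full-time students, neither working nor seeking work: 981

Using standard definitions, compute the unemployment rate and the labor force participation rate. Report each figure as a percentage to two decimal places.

Employed = 14,447 + 546 + 1,467 = 16,460 (anyone who worked, including part-time for economic reasons, counts as employed).
Unemployed = 745 + 106 = 851 (jobless and actively searching, or on temporary layoff).
Labor force = 16,460 + 851 = 17,311.
Not in labor force = 4,393 + 114 + 2,108 + 981 = 7,596 (those not working and not actively searching are outside the labor force — including those who want a job but have given up searching).
Civilian working-age population = 17,311 + 7,596 = 24,907.
Unemployment rate = 851 / 17,311 = 4.92%.
Labor force participation rate = 17,311 / 24,907 = 69.50%.

Unemployment rate ≈ 4.92%; labor force participation rate ≈ 69.50%.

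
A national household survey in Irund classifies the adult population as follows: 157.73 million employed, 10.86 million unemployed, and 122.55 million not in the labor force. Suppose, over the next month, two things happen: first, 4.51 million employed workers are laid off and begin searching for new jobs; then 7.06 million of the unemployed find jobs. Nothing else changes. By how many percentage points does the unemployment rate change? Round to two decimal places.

The unemployment rate changes by −1.51 percentage points.

Initially, labor force = 157.73 + 10.86 = 168.59 million, so u = 10.86/168.59 = 6.44%.
After the first change, employed falls and unemployed rises by 4.51; labor force unchanged → E = 153.22, U = 15.37, labor force = 168.59 million.
After the second change, unemployed falls and employed rises by 7.06; labor force unchanged → E = 160.28, U = 8.31, labor force = 168.59 million.
New unemployment rate = 8.31 / 168.59 = 4.93%.
Change = 4.93% − 6.44% = −1.51 percentage points.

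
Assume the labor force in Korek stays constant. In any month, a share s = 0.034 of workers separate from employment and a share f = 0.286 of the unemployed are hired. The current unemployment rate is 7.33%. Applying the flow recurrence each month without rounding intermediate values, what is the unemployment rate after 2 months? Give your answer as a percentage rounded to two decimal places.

With a fixed labor force, u_{t+1} = u_t + s·(1−u_t) − f·u_t = u_t·(1−s−f) + s.
Here 1−s−f = 0.680 and s = 0.034.
u_1 = 0.073300 × 0.680 + 0.034 = 0.083844.
u_2 = 0.083844 × 0.680 + 0.034 = 0.091014.

Unemployment rate after two months ≈ 9.10%.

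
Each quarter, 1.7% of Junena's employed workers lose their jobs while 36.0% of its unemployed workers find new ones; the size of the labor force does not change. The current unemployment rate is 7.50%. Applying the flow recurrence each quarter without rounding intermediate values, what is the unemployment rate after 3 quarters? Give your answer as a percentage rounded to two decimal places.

With a fixed labor force, u_{t+1} = u_t + s·(1−u_t) − f·u_t = u_t·(1−s−f) + s.
Here 1−s−f = 0.623 and s = 0.017.
u_1 = 0.075000 × 0.623 + 0.017 = 0.063725.
u_2 = 0.063725 × 0.623 + 0.017 = 0.056701.
u_3 = 0.056701 × 0.623 + 0.017 = 0.052325.

Unemployment rate after three quarters ≈ 5.23%.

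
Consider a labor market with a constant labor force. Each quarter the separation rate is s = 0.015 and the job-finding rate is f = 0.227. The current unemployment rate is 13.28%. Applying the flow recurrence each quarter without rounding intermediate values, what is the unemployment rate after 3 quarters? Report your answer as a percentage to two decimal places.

With a fixed labor force, u_{t+1} = u_t + s·(1−u_t) − f·u_t = u_t·(1−s−f) + s.
Here 1−s−f = 0.758 and s = 0.015.
u_1 = 0.132800 × 0.758 + 0.015 = 0.115662.
u_2 = 0.115662 × 0.758 + 0.015 = 0.102672.
u_3 = 0.102672 × 0.758 + 0.015 = 0.092825.

Unemployment rate after three quarters ≈ 9.28%.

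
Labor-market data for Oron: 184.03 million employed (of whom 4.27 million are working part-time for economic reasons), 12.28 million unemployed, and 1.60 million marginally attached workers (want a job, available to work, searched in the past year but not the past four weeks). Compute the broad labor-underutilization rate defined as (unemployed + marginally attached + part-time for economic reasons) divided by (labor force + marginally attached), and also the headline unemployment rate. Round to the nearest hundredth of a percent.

Broad underutilization rate ≈ 9.17%; headline unemployment rate ≈ 6.26%.

Labor force = 184.03 + 12.28 = 196.31 million.
Numerator = 12.28 + 1.60 + 4.27 = 18.15 million.
Denominator = 196.31 + 1.60 = 197.91 million.
Broad rate = 18.15 / 197.91 = 9.17%.
Headline unemployment rate = 12.28 / 196.31 = 6.26%.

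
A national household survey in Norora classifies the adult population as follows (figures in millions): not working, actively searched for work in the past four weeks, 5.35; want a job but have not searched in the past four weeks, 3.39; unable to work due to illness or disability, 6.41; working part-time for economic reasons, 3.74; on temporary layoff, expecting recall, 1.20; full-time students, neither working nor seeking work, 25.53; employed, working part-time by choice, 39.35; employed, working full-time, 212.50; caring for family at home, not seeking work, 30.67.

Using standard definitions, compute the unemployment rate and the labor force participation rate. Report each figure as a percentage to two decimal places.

Unemployment rate ≈ 2.50%; labor force participation rate ≈ 79.89%.

Employed = 3.74 + 39.35 + 212.50 = 255.59 million (anyone who worked, including part-time for economic reasons, counts as employed).
Unemployed = 5.35 + 1.20 = 6.55 million (jobless and actively searching, or on temporary layoff).
Labor force = 255.59 + 6.55 = 262.14 million.
Not in labor force = 3.39 + 6.41 + 25.53 + 30.67 = 66.00 million (those not working and not actively searching are outside the labor force — including those who want a job but have given up searching).
Civilian working-age population = 262.14 + 66.00 = 328.14 million.
Unemployment rate = 6.55 / 262.14 = 2.50%.
Labor force participation rate = 262.14 / 328.14 = 79.89%.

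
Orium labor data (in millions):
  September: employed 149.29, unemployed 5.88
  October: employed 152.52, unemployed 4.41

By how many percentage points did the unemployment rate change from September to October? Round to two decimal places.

September: labor force = 149.29 + 5.88 = 155.17; u = 5.88/155.17 = 3.79%.
October: labor force = 152.52 + 4.41 = 156.93; u = 4.41/156.93 = 2.81%.
Change = 2.81% − 3.79% = −0.98 pp.

The unemployment rate changed by −0.98 percentage points.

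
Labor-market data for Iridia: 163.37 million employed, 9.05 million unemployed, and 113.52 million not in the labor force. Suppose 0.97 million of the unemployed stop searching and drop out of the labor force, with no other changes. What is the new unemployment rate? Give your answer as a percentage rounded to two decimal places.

New unemployment rate ≈ 4.71%.

Initially, labor force = 163.37 + 9.05 = 172.42 million, so u = 9.05/172.42 = 5.25%.
After the change, unemployed and labor force both fall by 0.97 → E = 163.37, U = 8.08, labor force = 171.45 million.
New unemployment rate = 8.08 / 171.45 = 4.71%.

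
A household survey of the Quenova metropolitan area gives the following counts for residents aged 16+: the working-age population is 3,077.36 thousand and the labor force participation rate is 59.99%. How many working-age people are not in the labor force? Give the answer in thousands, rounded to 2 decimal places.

Share not in the labor force = 1 − 0.5999 = 0.4001.
Not in labor force = 0.4001 × 3,077.36 ≈ 1,231.25 thousand.

About 1,231.25 thousand are not in the labor force.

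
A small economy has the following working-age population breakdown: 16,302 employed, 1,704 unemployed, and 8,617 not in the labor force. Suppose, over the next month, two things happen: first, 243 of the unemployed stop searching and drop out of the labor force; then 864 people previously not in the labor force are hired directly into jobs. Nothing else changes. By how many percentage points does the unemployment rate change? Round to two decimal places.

The unemployment rate changes by −1.62 percentage points.

Initially, labor force = 16,302 + 1,704 = 18,006, so u = 1,704/18,006 = 9.46%.
After the first change, unemployed and labor force both fall by 243 → E = 16,302, U = 1,461, labor force = 17,763.
After the second change, employed and labor force both rise by 864; unemployed unchanged → E = 17,166, U = 1,461, labor force = 18,627.
New unemployment rate = 1,461 / 18,627 = 7.84%.
Change = 7.84% − 9.46% = −1.62 percentage points.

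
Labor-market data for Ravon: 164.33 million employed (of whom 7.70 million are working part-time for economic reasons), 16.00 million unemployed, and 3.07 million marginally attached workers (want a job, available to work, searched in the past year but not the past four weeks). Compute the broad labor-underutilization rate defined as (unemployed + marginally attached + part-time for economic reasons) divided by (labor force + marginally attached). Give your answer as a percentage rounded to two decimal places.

Labor force = 164.33 + 16.00 = 180.33 million.
Numerator = 16.00 + 3.07 + 7.70 = 26.77 million.
Denominator = 180.33 + 3.07 = 183.40 million.
Broad rate = 26.77 / 183.40 = 14.60%.

Broad underutilization rate ≈ 14.60%.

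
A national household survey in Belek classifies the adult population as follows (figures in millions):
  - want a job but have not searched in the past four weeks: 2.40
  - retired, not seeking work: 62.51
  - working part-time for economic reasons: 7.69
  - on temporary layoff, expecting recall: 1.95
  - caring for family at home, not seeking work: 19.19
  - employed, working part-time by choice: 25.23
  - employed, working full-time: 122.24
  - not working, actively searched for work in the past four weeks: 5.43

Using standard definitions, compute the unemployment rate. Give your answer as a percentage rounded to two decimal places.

Employed = 7.69 + 25.23 + 122.24 = 155.16 million (anyone who worked, including part-time for economic reasons, counts as employed).
Unemployed = 1.95 + 5.43 = 7.38 million (jobless and actively searching, or on temporary layoff).
Labor force = 155.16 + 7.38 = 162.54 million.
Unemployment rate = 7.38 / 162.54 = 4.54%.

Unemployment rate ≈ 4.54%.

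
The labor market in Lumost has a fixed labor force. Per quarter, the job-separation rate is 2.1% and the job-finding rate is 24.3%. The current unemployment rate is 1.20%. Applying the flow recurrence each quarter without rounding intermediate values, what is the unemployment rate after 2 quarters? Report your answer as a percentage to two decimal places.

Unemployment rate after two quarters ≈ 4.30%.

With a fixed labor force, u_{t+1} = u_t + s·(1−u_t) − f·u_t = u_t·(1−s−f) + s.
Here 1−s−f = 0.736 and s = 0.021.
u_1 = 0.012000 × 0.736 + 0.021 = 0.029832.
u_2 = 0.029832 × 0.736 + 0.021 = 0.042956.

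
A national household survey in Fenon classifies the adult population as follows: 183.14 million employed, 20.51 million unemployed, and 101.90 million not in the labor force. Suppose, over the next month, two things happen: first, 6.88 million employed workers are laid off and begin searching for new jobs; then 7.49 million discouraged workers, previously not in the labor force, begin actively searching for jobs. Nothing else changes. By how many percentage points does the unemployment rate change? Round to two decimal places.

The unemployment rate changes by +6.45 percentage points.

Initially, labor force = 183.14 + 20.51 = 203.65 million, so u = 20.51/203.65 = 10.07%.
After the first change, employed falls and unemployed rises by 6.88; labor force unchanged → E = 176.26, U = 27.39, labor force = 203.65 million.
After the second change, unemployed and labor force both rise by 7.49 → E = 176.26, U = 34.88, labor force = 211.14 million.
New unemployment rate = 34.88 / 211.14 = 16.52%.
Change = 16.52% − 10.07% = +6.45 percentage points.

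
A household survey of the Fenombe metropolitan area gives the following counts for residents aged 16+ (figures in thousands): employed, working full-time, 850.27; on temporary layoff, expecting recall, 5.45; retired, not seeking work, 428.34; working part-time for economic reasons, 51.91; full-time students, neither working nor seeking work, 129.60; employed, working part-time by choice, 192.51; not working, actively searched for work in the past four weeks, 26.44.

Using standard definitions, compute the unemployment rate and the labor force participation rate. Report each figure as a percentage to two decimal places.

Employed = 850.27 + 51.91 + 192.51 = 1,094.69 thousand (anyone who worked, including part-time for economic reasons, counts as employed).
Unemployed = 5.45 + 26.44 = 31.89 thousand (jobless and actively searching, or on temporary layoff).
Labor force = 1,094.69 + 31.89 = 1,126.58 thousand.
Not in labor force = 428.34 + 129.60 = 557.94 thousand (those not working and not actively searching are outside the labor force).
Civilian working-age population = 1,126.58 + 557.94 = 1,684.52 thousand.
Unemployment rate = 31.89 / 1,126.58 = 2.83%.
Labor force participation rate = 1,126.58 / 1,684.52 = 66.88%.

Unemployment rate ≈ 2.83%; labor force participation rate ≈ 66.88%.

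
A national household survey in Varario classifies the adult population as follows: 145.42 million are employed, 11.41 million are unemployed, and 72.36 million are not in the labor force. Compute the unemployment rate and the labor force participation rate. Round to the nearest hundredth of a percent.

Labor force = employed + unemployed = 145.42 + 11.41 = 156.83 million.
Working-age population = 156.83 + 72.36 = 229.19 million.
Unemployment rate = 11.41 / 156.83 = 7.28%.
Labor force participation rate = 156.83 / 229.19 = 68.43%.

Unemployment rate ≈ 7.28%; labor force participation rate ≈ 68.43%.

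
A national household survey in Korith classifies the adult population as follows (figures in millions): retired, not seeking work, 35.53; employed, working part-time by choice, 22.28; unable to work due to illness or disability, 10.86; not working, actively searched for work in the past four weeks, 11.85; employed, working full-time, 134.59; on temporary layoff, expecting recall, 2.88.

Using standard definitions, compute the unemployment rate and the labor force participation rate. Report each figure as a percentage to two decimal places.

Employed = 22.28 + 134.59 = 156.87 million.
Unemployed = 11.85 + 2.88 = 14.73 million (jobless and actively searching, or on temporary layoff).
Labor force = 156.87 + 14.73 = 171.60 million.
Not in labor force = 35.53 + 10.86 = 46.39 million (those not working and not actively searching are outside the labor force).
Civilian working-age population = 171.60 + 46.39 = 217.99 million.
Unemployment rate = 14.73 / 171.60 = 8.58%.
Labor force participation rate = 171.60 / 217.99 = 78.72%.

Unemployment rate ≈ 8.58%; labor force participation rate ≈ 78.72%.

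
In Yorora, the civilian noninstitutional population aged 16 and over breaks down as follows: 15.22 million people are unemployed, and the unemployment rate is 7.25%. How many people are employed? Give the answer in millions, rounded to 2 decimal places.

About 194.71 million are employed.

Labor force = U / u = 15.22 / 0.0725 ≈ 209.93 million.
Employed = labor force − unemployed = 209.93 − 15.22 = 194.71 million.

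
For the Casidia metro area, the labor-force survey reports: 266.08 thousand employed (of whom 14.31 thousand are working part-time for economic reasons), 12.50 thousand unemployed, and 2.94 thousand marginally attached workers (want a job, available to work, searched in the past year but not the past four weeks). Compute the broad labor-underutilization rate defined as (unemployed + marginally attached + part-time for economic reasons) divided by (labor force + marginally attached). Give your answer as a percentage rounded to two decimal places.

Labor force = 266.08 + 12.50 = 278.58 thousand.
Numerator = 12.50 + 2.94 + 14.31 = 29.75 thousand.
Denominator = 278.58 + 2.94 = 281.52 thousand.
Broad rate = 29.75 / 281.52 = 10.57%.

Broad underutilization rate ≈ 10.57%.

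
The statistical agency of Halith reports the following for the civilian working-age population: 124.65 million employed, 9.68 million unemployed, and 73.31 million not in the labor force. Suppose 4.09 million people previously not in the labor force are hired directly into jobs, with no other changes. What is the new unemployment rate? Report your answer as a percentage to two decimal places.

New unemployment rate ≈ 6.99%.

Initially, labor force = 124.65 + 9.68 = 134.33 million, so u = 9.68/134.33 = 7.21%.
After the change, employed and labor force both rise by 4.09; unemployed unchanged → E = 128.74, U = 9.68, labor force = 138.42 million.
New unemployment rate = 9.68 / 138.42 = 6.99%.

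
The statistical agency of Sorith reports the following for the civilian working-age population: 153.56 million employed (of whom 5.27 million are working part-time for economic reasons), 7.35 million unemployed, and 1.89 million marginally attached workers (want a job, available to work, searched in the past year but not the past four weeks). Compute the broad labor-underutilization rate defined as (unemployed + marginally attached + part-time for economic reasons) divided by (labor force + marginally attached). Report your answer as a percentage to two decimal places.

Broad underutilization rate ≈ 8.91%.

Labor force = 153.56 + 7.35 = 160.91 million.
Numerator = 7.35 + 1.89 + 5.27 = 14.51 million.
Denominator = 160.91 + 1.89 = 162.80 million.
Broad rate = 14.51 / 162.80 = 8.91%.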